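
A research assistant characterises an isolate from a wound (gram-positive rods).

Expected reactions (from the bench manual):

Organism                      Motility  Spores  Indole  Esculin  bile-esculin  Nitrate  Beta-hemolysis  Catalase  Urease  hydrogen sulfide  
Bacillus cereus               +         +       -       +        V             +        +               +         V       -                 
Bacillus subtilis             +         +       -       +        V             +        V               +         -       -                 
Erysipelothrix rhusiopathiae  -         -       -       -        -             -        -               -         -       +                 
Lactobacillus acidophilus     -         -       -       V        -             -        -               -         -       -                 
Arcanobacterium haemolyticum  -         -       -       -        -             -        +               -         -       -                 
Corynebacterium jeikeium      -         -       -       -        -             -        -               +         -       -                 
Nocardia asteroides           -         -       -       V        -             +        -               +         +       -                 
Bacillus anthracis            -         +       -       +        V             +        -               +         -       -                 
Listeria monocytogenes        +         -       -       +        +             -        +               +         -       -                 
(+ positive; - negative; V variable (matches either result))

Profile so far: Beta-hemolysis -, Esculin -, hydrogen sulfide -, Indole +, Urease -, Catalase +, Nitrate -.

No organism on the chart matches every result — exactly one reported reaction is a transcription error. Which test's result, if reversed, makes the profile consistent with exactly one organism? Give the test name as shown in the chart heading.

As reported, no row in the chart matches all 7 reactions.
Reversing Catalase → still no organism matches.
Reversing Beta-hemolysis → still no organism matches.
Reversing hydrogen sulfide → still no organism matches.
Reversing Urease → still no organism matches.
Reversing Esculin → still no organism matches.
Reversing Indole (to -) → unique match: Corynebacterium jeikeium.
Reversing Nitrate → still no organism matches.

Indole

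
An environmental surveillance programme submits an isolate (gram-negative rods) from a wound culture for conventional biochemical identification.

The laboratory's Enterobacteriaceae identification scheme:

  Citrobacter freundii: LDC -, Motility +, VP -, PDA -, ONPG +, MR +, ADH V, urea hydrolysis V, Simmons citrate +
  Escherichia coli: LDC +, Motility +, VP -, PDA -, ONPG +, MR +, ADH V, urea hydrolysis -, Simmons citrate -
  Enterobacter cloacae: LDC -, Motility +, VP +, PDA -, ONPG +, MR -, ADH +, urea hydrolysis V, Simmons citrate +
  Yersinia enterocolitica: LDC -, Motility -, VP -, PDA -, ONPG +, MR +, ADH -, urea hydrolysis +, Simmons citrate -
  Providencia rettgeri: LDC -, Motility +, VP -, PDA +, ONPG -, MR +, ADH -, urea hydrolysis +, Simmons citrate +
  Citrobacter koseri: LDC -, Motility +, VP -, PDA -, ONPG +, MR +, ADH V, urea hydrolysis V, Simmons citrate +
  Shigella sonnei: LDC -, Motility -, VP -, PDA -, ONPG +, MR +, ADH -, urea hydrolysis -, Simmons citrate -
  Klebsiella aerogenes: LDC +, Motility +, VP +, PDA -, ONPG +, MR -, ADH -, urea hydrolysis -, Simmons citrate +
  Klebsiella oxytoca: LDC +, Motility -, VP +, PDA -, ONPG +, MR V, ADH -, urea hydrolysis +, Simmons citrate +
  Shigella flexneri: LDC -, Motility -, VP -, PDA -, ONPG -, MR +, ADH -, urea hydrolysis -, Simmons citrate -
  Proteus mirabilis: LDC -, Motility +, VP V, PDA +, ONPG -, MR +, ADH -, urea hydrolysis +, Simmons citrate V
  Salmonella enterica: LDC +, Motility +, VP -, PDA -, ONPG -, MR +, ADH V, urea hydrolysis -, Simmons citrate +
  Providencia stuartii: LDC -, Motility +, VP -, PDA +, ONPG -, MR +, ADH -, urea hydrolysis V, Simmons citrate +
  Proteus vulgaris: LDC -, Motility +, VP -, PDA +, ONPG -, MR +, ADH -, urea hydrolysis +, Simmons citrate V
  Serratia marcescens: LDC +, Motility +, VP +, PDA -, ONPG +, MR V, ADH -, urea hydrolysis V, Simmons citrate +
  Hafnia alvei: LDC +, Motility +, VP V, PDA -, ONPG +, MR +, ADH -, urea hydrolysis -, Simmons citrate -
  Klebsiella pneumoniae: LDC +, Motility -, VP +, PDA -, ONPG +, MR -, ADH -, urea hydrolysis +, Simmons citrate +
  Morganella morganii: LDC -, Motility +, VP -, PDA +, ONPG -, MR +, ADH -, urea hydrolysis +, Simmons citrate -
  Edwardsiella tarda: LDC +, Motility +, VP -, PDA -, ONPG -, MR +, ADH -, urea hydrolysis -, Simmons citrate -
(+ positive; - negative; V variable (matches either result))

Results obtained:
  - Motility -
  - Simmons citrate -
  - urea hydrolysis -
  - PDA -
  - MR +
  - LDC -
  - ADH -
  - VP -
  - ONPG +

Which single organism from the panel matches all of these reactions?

Shigella sonnei

Motility -: excludes 14 organisms — 5 left.
VP -: excludes Klebsiella oxytoca, Klebsiella pneumoniae — 3 left.
PDA -: all 3 remaining candidates are consistent.
MR +: all 3 remaining candidates are consistent.
Simmons citrate -: all 3 remaining candidates are consistent.
LDC -: all 3 remaining candidates are consistent.
ONPG +: excludes Shigella flexneri — 2 left.
urea hydrolysis -: excludes Yersinia enterocolitica — 1 left.
ADH -: the one remaining candidate is consistent.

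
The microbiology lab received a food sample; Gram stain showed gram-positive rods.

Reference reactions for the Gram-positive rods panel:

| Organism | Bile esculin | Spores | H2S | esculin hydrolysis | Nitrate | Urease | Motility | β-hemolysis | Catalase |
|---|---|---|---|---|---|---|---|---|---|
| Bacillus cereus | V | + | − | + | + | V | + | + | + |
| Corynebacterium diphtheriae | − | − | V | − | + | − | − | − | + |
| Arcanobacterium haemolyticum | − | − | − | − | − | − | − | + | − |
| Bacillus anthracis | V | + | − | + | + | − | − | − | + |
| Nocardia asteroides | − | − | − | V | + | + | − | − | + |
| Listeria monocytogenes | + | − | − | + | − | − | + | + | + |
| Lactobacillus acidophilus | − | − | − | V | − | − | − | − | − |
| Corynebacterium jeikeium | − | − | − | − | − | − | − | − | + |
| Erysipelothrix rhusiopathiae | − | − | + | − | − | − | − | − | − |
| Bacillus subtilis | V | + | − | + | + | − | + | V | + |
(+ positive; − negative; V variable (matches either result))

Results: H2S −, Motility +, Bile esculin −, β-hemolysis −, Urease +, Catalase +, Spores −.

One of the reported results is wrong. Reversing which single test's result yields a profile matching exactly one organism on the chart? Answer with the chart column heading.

Motility

As reported, no row in the chart matches all 7 reactions.
Reversing Spores → still no organism matches.
Reversing Catalase → still no organism matches.
Reversing β-hemolysis → still no organism matches.
Reversing Bile esculin → still no organism matches.
Reversing Motility (to −) → unique match: Nocardia asteroides.
Reversing Urease → still no organism matches.
Reversing H2S → still no organism matches.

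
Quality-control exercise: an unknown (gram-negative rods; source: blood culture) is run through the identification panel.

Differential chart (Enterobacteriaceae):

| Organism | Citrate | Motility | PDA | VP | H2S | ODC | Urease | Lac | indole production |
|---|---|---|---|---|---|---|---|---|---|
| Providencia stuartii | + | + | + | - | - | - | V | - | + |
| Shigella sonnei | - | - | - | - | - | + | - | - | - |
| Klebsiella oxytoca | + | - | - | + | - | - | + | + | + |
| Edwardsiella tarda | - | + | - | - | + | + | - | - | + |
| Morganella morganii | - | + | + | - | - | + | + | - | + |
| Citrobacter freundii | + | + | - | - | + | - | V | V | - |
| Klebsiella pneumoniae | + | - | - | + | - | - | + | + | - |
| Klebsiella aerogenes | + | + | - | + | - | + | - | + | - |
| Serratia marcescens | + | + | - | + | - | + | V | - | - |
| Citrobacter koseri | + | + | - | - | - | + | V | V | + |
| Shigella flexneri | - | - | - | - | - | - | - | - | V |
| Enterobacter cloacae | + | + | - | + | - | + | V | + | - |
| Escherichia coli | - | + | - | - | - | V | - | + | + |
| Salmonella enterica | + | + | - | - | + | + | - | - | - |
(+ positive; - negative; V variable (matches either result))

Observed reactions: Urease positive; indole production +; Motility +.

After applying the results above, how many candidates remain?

indole production +: excludes 7 organisms — 7 left.
Motility +: excludes Klebsiella oxytoca, Shigella flexneri — 5 left.
Urease +: excludes Edwardsiella tarda, Escherichia coli — 3 left.
Still consistent: Citrobacter koseri, Morganella morganii, Providencia stuartii.

3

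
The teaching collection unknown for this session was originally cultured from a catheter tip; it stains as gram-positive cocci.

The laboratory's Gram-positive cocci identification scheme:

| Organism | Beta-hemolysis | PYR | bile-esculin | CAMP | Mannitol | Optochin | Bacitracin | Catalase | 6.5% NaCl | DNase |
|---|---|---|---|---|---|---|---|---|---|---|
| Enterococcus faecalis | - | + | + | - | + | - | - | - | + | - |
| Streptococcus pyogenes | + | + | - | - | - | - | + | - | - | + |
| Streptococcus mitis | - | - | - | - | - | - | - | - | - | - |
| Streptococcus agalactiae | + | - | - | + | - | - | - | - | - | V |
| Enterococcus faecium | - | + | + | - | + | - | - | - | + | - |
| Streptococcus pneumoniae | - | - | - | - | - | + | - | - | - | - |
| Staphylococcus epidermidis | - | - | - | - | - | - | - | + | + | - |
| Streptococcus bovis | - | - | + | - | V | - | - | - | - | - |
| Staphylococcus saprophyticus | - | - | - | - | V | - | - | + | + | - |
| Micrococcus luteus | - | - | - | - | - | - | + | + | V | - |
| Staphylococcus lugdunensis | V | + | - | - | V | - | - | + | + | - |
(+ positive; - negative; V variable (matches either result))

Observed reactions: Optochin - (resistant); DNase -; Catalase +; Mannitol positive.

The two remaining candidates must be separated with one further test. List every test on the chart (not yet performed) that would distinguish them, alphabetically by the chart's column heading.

PYR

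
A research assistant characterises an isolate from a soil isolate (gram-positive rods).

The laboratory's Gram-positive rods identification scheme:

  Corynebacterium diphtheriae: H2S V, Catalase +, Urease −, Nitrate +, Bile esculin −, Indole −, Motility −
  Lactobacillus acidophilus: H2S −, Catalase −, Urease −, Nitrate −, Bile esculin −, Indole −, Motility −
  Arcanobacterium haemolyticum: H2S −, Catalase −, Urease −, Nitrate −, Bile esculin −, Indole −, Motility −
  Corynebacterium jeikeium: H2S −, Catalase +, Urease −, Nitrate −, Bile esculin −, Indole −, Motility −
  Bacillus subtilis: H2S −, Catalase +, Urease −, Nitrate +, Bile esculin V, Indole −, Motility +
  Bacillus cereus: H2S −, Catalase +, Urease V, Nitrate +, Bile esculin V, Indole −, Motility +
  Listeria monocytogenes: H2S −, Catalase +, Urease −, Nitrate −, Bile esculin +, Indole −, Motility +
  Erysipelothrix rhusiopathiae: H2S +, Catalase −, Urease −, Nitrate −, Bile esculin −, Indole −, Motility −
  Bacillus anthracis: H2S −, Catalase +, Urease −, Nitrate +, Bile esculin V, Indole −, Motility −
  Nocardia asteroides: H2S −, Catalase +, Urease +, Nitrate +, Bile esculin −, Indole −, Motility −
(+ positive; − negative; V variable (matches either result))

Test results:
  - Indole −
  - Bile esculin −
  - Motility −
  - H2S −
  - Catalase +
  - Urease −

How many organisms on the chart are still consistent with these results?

Indole −: all 10 remaining candidates are consistent.
Catalase +: excludes Lactobacillus acidophilus, Arcanobacterium haemolyticum, Erysipelothrix rhusiopathiae — 7 left.
H2S −: all 7 remaining candidates are consistent.
Urease −: excludes Nocardia asteroides — 6 left.
Bile esculin −: excludes Listeria monocytogenes — 5 left.
Motility −: excludes Bacillus subtilis, Bacillus cereus — 3 left.
Still consistent: Bacillus anthracis, Corynebacterium diphtheriae, Corynebacterium jeikeium.

3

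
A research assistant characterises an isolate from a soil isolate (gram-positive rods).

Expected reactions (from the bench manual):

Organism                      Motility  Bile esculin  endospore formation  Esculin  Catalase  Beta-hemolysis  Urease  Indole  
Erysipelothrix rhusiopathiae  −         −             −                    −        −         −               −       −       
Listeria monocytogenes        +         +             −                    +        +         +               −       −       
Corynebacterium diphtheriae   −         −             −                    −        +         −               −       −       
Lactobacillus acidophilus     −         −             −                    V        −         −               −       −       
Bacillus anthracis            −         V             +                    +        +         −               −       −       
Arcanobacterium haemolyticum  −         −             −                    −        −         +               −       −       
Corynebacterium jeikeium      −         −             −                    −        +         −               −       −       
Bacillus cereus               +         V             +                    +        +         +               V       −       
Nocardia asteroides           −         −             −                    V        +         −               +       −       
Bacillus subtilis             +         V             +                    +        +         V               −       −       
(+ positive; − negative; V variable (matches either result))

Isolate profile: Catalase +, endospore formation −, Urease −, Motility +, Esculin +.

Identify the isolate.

Catalase +: excludes Erysipelothrix rhusiopathiae, Lactobacillus acidophilus, Arcanobacterium haemolyticum — 7 left.
endospore formation −: excludes Bacillus anthracis, Bacillus cereus, Bacillus subtilis — 4 left.
Motility +: excludes Corynebacterium diphtheriae, Corynebacterium jeikeium, Nocardia asteroides — 1 left.
Urease −: the one remaining candidate is consistent.
Esculin +: the one remaining candidate is consistent.

Listeria monocytogenes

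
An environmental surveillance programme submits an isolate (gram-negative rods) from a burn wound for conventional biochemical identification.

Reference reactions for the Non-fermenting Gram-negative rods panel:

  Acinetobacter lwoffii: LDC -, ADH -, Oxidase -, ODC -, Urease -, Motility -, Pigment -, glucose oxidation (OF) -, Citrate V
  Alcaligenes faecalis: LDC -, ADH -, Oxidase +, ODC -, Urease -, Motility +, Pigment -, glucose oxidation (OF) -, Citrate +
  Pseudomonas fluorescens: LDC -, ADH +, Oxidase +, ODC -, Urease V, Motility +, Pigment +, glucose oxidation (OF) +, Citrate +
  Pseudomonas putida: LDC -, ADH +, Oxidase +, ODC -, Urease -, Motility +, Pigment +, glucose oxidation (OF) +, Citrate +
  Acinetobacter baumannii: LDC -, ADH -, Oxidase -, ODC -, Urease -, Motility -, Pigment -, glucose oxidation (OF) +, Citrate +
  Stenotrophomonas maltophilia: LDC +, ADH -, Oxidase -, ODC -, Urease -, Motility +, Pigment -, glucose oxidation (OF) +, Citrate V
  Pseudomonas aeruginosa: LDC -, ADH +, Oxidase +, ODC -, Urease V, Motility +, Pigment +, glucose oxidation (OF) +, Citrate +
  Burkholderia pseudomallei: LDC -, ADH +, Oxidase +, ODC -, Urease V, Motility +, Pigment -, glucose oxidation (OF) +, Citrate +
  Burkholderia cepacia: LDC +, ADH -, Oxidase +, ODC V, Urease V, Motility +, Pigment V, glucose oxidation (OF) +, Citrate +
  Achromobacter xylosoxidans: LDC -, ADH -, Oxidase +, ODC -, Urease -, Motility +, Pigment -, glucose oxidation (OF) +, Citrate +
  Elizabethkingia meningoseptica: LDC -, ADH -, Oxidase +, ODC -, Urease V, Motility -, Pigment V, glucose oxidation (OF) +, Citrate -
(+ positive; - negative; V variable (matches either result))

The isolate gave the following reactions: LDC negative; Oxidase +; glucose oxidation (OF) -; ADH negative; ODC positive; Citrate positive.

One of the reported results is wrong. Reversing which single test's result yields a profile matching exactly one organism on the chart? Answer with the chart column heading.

As reported, no row in the chart matches all 6 reactions.
Reversing ADH → still no organism matches.
Reversing ODC (to -) → unique match: Alcaligenes faecalis.
Reversing LDC → still no organism matches.
Reversing glucose oxidation (OF) → still no organism matches.
Reversing Oxidase → still no organism matches.
Reversing Citrate → still no organism matches.

ODC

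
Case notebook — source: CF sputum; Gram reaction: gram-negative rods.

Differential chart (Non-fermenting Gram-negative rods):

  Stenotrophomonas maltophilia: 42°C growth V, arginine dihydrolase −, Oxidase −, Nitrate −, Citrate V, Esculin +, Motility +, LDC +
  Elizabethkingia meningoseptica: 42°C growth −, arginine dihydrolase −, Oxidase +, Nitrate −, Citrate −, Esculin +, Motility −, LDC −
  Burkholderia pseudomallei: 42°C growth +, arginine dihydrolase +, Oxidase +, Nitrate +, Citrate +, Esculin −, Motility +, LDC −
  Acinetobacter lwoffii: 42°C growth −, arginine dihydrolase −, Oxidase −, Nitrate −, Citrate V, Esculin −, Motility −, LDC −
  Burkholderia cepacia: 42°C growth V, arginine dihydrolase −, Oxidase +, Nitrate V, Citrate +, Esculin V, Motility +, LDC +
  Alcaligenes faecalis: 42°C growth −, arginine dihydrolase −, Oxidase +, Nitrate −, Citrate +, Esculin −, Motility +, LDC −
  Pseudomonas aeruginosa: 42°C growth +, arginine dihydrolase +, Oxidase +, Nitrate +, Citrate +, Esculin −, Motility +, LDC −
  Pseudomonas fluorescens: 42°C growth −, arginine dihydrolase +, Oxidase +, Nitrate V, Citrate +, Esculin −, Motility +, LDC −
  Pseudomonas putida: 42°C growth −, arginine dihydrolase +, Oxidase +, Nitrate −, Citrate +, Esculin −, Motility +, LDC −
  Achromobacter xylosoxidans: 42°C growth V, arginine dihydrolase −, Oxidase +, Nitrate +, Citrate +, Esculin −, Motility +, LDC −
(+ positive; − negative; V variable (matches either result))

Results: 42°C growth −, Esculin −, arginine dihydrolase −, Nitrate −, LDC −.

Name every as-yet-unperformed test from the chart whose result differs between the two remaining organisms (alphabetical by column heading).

Motility, Oxidase

Nitrate −: excludes Burkholderia pseudomallei, Pseudomonas aeruginosa, Achromobacter xylosoxidans — 7 left.
arginine dihydrolase −: excludes Pseudomonas fluorescens, Pseudomonas putida — 5 left.
Esculin −: excludes Stenotrophomonas maltophilia, Elizabethkingia meningoseptica — 3 left.
42°C growth −: all 3 remaining candidates are consistent.
LDC −: excludes Burkholderia cepacia — 2 left.
Two candidates remain: Acinetobacter lwoffii and Alcaligenes faecalis.
  Oxidase: Acinetobacter lwoffii −, Alcaligenes faecalis + — discriminates.
  Citrate: V vs + — variable for at least one, does not separate.
  Motility: Acinetobacter lwoffii −, Alcaligenes faecalis + — discriminates.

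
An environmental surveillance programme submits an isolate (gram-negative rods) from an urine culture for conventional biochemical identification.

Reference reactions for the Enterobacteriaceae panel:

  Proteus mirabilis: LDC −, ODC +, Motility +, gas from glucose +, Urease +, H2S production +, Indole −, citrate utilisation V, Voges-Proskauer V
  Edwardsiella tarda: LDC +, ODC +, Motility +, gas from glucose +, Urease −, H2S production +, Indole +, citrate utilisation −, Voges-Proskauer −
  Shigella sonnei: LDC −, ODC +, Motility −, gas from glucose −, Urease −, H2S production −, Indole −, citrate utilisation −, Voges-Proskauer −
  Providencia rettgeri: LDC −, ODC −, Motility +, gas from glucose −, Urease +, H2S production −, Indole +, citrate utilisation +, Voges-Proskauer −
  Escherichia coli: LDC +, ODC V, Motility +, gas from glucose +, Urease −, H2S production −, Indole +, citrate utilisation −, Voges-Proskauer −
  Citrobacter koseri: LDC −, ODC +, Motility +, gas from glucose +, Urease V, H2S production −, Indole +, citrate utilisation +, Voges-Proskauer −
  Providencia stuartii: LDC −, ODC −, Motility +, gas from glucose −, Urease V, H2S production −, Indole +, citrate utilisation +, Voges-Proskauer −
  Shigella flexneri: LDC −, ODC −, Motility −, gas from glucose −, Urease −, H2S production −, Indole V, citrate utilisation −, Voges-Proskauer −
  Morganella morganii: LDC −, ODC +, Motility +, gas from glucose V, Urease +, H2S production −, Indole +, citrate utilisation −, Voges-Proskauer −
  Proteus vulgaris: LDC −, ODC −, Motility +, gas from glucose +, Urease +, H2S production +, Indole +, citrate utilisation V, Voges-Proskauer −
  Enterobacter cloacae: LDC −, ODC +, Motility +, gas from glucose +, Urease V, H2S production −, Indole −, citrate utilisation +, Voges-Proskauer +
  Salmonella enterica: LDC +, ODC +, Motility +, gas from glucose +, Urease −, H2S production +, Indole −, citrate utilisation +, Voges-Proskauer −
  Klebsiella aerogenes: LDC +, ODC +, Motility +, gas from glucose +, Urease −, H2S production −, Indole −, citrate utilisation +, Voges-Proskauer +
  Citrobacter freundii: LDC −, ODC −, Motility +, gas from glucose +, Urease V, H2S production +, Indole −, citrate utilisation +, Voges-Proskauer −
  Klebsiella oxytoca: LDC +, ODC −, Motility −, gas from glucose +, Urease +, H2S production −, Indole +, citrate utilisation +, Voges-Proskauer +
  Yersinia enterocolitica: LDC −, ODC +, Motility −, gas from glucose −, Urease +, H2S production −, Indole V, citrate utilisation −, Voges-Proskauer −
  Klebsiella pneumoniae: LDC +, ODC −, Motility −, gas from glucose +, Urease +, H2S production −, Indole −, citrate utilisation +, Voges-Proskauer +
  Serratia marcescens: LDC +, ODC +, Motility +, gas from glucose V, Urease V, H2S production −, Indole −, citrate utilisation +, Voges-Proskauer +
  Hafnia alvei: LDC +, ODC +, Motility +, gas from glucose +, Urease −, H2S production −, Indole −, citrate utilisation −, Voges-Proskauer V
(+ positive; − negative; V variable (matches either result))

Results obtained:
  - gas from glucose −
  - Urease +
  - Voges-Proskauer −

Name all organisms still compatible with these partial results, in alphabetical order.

Voges-Proskauer −: excludes 5 organisms — 14 left.
Urease +: excludes 6 organisms — 8 left.
gas from glucose −: excludes Proteus mirabilis, Citrobacter koseri, Proteus vulgaris, Citrobacter freundii — 4 left.

Morganella morganii, Providencia rettgeri, Providencia stuartii, Yersinia enterocolitica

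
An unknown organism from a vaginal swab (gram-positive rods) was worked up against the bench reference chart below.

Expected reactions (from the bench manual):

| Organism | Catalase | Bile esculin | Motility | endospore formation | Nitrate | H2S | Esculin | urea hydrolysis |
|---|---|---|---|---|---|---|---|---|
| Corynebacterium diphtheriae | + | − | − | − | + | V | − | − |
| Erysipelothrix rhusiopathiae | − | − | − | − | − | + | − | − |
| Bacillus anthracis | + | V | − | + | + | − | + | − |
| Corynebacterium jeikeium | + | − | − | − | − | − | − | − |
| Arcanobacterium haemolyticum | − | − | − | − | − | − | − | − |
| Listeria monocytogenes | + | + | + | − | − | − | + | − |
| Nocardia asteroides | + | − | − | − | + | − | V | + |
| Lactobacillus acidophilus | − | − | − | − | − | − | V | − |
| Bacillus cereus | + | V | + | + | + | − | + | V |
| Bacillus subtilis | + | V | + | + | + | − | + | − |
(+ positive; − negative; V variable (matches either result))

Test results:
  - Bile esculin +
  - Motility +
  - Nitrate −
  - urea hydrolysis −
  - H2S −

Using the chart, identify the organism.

Listeria monocytogenes

Nitrate −: excludes 5 organisms — 5 left.
Bile esculin +: excludes Erysipelothrix rhusiopathiae, Corynebacterium jeikeium, Arcanobacterium haemolyticum, Lactobacillus acidophilus — 1 left.
H2S −: the one remaining candidate is consistent.
Motility +: the one remaining candidate is consistent.
urea hydrolysis −: the one remaining candidate is consistent.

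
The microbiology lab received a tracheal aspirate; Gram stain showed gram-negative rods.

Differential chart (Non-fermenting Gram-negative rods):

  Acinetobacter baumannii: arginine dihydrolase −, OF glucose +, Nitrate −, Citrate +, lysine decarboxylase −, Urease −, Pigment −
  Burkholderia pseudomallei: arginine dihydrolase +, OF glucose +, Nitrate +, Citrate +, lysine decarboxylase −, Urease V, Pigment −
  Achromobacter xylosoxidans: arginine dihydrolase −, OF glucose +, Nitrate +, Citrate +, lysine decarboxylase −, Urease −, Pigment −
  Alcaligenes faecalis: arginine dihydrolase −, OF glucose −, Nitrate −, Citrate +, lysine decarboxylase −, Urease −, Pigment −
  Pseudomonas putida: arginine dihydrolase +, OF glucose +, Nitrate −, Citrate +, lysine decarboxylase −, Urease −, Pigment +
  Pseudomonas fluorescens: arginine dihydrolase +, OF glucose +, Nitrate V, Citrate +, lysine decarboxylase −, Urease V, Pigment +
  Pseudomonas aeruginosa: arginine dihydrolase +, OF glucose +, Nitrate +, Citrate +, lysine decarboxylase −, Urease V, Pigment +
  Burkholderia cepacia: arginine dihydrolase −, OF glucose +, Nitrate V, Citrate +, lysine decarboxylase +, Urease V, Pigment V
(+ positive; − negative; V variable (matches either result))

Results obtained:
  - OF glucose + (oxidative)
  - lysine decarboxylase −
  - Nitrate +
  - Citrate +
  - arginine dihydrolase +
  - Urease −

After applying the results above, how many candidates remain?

Nitrate +: excludes Acinetobacter baumannii, Alcaligenes faecalis, Pseudomonas putida — 5 left.
lysine decarboxylase −: excludes Burkholderia cepacia — 4 left.
Citrate +: all 4 remaining candidates are consistent.
Urease −: all 4 remaining candidates are consistent.
OF glucose +: all 4 remaining candidates are consistent.
arginine dihydrolase +: excludes Achromobacter xylosoxidans — 3 left.
Still consistent: Burkholderia pseudomallei, Pseudomonas aeruginosa, Pseudomonas fluorescens.

3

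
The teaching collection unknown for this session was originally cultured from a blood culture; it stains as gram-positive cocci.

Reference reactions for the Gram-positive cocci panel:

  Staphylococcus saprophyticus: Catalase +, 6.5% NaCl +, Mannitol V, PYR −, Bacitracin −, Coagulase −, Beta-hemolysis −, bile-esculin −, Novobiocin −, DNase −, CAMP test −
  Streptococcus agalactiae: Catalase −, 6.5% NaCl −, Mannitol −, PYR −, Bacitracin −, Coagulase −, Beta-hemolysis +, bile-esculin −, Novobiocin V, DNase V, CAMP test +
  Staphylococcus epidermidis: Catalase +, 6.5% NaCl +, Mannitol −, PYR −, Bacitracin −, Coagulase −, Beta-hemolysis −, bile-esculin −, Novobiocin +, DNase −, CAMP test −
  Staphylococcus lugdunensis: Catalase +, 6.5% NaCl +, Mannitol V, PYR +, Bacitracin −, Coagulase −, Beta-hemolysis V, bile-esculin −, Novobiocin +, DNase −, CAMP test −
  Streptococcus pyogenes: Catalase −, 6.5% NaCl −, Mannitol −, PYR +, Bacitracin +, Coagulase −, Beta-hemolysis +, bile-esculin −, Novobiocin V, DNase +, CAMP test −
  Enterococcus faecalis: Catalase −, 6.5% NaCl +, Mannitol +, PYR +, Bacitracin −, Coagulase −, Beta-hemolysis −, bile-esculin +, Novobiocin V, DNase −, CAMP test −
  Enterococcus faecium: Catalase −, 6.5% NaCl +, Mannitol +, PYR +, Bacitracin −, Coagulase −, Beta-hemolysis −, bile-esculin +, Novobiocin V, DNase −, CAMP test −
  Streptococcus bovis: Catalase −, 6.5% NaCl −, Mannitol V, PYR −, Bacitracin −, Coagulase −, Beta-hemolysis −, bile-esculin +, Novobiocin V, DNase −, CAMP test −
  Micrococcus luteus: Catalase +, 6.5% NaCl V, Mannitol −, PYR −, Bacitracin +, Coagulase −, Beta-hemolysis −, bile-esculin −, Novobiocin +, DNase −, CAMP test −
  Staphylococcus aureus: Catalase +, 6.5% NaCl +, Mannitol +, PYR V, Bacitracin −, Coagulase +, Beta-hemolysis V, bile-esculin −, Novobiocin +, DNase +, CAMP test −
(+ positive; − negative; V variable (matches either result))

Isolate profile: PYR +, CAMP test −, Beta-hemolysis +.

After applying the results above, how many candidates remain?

3

PYR +: excludes 5 organisms — 5 left.
CAMP test −: all 5 remaining candidates are consistent.
Beta-hemolysis +: excludes Enterococcus faecalis, Enterococcus faecium — 3 left.
Still consistent: Staphylococcus aureus, Staphylococcus lugdunensis, Streptococcus pyogenes.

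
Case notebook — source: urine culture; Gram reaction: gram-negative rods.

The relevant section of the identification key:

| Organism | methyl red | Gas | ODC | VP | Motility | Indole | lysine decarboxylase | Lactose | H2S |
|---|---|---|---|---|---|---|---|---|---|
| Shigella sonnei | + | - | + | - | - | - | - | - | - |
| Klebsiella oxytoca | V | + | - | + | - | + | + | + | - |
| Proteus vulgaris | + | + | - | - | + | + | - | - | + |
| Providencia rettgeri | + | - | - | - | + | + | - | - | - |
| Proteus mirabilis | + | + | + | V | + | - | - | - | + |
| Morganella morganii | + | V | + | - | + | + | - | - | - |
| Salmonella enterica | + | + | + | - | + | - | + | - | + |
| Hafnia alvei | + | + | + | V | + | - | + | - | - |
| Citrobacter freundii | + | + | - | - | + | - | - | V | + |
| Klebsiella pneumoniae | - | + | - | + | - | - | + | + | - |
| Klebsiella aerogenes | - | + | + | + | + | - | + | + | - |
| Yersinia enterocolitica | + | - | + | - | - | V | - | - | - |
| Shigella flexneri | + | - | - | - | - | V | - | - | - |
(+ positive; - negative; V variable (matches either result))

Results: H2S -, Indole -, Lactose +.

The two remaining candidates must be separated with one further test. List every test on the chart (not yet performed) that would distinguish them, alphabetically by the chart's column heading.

Motility, ODC

Indole -: excludes Klebsiella oxytoca, Proteus vulgaris, Providencia rettgeri, Morganella morganii — 9 left.
H2S -: excludes Proteus mirabilis, Salmonella enterica, Citrobacter freundii — 6 left.
Lactose +: excludes Shigella sonnei, Hafnia alvei, Yersinia enterocolitica, Shigella flexneri — 2 left.
Two candidates remain: Klebsiella aerogenes and Klebsiella pneumoniae.
  methyl red: - vs - — same for both, does not separate.
  Gas: + vs + — same for both, does not separate.
  ODC: Klebsiella aerogenes +, Klebsiella pneumoniae - — discriminates.
  VP: + vs + — same for both, does not separate.
  Motility: Klebsiella aerogenes +, Klebsiella pneumoniae - — discriminates.
  lysine decarboxylase: + vs + — same for both, does not separate.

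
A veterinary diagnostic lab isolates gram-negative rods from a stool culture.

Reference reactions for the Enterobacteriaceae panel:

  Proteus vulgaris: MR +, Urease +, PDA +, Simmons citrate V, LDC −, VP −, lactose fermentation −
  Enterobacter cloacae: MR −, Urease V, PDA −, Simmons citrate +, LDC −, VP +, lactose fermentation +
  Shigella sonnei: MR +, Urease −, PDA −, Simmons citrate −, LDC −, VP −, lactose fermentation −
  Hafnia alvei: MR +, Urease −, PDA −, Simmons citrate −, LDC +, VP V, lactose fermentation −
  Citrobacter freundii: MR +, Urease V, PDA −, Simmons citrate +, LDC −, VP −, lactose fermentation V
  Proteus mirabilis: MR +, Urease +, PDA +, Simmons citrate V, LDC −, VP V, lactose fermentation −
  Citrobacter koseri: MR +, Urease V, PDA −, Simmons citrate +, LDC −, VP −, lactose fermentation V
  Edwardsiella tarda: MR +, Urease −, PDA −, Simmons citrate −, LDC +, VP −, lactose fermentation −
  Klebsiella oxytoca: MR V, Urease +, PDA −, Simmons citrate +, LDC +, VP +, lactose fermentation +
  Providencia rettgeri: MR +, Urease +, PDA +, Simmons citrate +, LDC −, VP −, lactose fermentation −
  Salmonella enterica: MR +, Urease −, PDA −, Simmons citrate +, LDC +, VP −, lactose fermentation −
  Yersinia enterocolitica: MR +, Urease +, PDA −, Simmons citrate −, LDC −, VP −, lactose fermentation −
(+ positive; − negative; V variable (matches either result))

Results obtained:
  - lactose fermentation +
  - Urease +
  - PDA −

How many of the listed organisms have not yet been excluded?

4

lactose fermentation +: excludes 8 organisms — 4 left.
Urease +: all 4 remaining candidates are consistent.
PDA −: all 4 remaining candidates are consistent.
Still consistent: Citrobacter freundii, Citrobacter koseri, Enterobacter cloacae, Klebsiella oxytoca.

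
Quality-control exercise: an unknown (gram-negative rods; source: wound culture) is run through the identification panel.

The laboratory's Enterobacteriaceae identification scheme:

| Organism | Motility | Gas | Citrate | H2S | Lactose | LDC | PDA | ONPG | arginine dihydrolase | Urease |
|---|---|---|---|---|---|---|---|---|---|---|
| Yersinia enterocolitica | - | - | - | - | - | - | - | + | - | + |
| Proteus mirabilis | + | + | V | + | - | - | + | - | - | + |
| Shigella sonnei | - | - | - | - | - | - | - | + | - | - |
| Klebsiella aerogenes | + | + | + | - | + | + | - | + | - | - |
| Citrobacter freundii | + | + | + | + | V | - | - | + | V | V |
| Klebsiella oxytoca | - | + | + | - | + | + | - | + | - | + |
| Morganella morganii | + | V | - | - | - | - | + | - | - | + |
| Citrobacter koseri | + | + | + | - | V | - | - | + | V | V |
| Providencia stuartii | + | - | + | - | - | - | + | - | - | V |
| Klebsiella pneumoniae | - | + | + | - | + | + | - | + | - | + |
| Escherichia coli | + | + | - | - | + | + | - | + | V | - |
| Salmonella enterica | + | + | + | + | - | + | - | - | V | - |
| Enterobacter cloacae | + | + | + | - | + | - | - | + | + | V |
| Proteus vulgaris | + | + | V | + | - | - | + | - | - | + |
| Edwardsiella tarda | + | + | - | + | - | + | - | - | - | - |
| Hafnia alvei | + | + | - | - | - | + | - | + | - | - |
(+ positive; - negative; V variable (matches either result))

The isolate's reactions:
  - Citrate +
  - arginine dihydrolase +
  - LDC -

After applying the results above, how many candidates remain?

arginine dihydrolase +: excludes 11 organisms — 5 left.
Citrate +: excludes Escherichia coli — 4 left.
LDC -: excludes Salmonella enterica — 3 left.
Still consistent: Citrobacter freundii, Citrobacter koseri, Enterobacter cloacae.

3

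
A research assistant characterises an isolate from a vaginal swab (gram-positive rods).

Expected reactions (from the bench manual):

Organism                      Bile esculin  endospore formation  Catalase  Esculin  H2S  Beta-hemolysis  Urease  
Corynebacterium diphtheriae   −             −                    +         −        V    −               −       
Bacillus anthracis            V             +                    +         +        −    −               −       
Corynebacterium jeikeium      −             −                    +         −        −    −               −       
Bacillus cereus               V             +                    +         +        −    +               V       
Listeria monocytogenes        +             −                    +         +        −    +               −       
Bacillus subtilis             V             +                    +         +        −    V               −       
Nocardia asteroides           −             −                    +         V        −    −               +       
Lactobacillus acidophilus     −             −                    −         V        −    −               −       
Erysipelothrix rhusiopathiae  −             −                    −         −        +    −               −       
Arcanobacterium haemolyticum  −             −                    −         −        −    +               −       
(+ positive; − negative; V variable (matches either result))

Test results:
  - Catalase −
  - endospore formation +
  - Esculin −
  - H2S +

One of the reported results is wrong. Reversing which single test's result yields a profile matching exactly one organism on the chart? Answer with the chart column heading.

endospore formation

As reported, no row in the chart matches all 4 reactions.
Reversing H2S → still no organism matches.
Reversing endospore formation (to −) → unique match: Erysipelothrix rhusiopathiae.
Reversing Esculin → still no organism matches.
Reversing Catalase → still no organism matches.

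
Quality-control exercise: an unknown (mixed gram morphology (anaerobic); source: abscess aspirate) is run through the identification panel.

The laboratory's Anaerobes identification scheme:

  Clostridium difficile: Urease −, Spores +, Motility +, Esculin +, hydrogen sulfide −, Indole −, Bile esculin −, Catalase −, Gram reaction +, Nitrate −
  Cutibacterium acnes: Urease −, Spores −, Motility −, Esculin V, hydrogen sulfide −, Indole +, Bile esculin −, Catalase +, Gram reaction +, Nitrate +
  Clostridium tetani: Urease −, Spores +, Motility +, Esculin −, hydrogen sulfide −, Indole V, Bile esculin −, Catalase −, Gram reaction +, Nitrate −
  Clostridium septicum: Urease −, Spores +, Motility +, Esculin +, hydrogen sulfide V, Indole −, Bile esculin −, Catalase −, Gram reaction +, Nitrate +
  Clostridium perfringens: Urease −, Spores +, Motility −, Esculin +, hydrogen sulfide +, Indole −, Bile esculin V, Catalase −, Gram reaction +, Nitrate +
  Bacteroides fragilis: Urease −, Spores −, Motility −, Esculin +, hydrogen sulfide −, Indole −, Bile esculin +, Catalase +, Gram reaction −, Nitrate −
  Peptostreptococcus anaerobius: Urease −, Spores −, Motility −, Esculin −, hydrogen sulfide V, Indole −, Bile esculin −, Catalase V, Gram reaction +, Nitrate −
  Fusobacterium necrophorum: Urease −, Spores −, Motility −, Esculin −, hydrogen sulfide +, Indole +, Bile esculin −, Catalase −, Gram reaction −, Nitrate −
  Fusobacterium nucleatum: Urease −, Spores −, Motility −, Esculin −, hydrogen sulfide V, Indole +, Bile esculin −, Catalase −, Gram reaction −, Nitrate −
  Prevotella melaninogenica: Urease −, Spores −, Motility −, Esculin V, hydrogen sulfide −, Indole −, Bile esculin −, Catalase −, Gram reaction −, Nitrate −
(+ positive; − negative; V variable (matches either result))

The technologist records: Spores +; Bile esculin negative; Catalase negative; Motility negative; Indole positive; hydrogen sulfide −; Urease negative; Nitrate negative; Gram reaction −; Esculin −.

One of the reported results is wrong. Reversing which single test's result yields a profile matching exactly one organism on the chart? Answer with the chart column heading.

As reported, no row in the chart matches all 10 reactions.
Reversing Catalase → still no organism matches.
Reversing Spores (to −) → unique match: Fusobacterium nucleatum.
Reversing Gram reaction → still no organism matches.
Reversing Bile esculin → still no organism matches.
Reversing Esculin → still no organism matches.
Reversing Indole → still no organism matches.
Reversing Motility → still no organism matches.
Reversing Urease → still no organism matches.
Reversing Nitrate → still no organism matches.
Reversing hydrogen sulfide → still no organism matches.

Spores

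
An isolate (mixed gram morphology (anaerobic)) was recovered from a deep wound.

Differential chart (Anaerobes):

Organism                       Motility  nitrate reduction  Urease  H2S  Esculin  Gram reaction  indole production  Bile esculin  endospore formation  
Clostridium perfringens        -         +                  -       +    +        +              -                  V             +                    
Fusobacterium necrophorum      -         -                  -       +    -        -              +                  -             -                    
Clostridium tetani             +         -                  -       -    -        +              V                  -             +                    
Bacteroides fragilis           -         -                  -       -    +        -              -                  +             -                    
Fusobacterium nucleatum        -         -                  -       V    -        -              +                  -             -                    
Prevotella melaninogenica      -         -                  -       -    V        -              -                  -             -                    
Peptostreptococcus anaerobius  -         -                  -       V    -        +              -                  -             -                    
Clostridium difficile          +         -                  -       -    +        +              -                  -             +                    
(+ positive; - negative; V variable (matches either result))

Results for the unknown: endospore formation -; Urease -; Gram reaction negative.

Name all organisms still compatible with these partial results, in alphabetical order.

Gram reaction -: excludes Clostridium perfringens, Clostridium tetani, Peptostreptococcus anaerobius, Clostridium difficile — 4 left.
endospore formation -: all 4 remaining candidates are consistent.
Urease -: all 4 remaining candidates are consistent.

Bacteroides fragilis, Fusobacterium necrophorum, Fusobacterium nucleatum, Prevotella melaninogenica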